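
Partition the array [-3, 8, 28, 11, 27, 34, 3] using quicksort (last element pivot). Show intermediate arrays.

Partition 1: pivot=3 at index 1 -> [-3, 3, 28, 11, 27, 34, 8]
Partition 2: pivot=8 at index 2 -> [-3, 3, 8, 11, 27, 34, 28]
Partition 3: pivot=28 at index 5 -> [-3, 3, 8, 11, 27, 28, 34]
Partition 4: pivot=27 at index 4 -> [-3, 3, 8, 11, 27, 28, 34]


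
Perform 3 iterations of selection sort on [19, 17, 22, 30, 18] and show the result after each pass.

Pass 1: Select minimum 17 at index 1, swap -> [17, 19, 22, 30, 18]
Pass 2: Select minimum 18 at index 4, swap -> [17, 18, 22, 30, 19]
Pass 3: Select minimum 19 at index 4, swap -> [17, 18, 19, 30, 22]


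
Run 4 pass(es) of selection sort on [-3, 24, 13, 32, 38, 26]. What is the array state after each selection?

Pass 1: Select minimum -3 at index 0, swap -> [-3, 24, 13, 32, 38, 26]
Pass 2: Select minimum 13 at index 2, swap -> [-3, 13, 24, 32, 38, 26]
Pass 3: Select minimum 24 at index 2, swap -> [-3, 13, 24, 32, 38, 26]
Pass 4: Select minimum 26 at index 5, swap -> [-3, 13, 24, 26, 38, 32]


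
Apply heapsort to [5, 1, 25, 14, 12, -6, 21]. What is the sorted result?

Build heap: [25, 14, 21, 1, 12, -6, 5]
Extract 25: [21, 14, 5, 1, 12, -6, 25]
Extract 21: [14, 12, 5, 1, -6, 21, 25]
Extract 14: [12, 1, 5, -6, 14, 21, 25]
Extract 12: [5, 1, -6, 12, 14, 21, 25]
Extract 5: [1, -6, 5, 12, 14, 21, 25]
Extract 1: [-6, 1, 5, 12, 14, 21, 25]


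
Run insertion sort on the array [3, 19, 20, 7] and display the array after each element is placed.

First element 3 is already 'sorted'
Insert 19: shifted 0 elements -> [3, 19, 20, 7]
Insert 20: shifted 0 elements -> [3, 19, 20, 7]
Insert 7: shifted 2 elements -> [3, 7, 19, 20]


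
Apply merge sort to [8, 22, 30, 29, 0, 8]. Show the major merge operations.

Divide and conquer:
  Merge [22] + [30] -> [22, 30]
  Merge [8] + [22, 30] -> [8, 22, 30]
  Merge [0] + [8] -> [0, 8]
  Merge [29] + [0, 8] -> [0, 8, 29]
  Merge [8, 22, 30] + [0, 8, 29] -> [0, 8, 8, 22, 29, 30]


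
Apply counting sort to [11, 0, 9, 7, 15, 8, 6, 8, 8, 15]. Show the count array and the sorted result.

Count array: [1, 0, 0, 0, 0, 0, 1, 1, 3, 1, 0, 1, 0, 0, 0, 2]
(count[i] = number of elements equal to i)
Cumulative count: [1, 1, 1, 1, 1, 1, 2, 3, 6, 7, 7, 8, 8, 8, 8, 10]
Sorted: [0, 6, 7, 8, 8, 8, 9, 11, 15, 15]


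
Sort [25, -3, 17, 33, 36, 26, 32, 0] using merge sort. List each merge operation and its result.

Divide and conquer:
  Merge [25] + [-3] -> [-3, 25]
  Merge [17] + [33] -> [17, 33]
  Merge [-3, 25] + [17, 33] -> [-3, 17, 25, 33]
  Merge [36] + [26] -> [26, 36]
  Merge [32] + [0] -> [0, 32]
  Merge [26, 36] + [0, 32] -> [0, 26, 32, 36]
  Merge [-3, 17, 25, 33] + [0, 26, 32, 36] -> [-3, 0, 17, 25, 26, 32, 33, 36]


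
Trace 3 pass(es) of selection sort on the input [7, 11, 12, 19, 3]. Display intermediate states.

Pass 1: Select minimum 3 at index 4, swap -> [3, 11, 12, 19, 7]
Pass 2: Select minimum 7 at index 4, swap -> [3, 7, 12, 19, 11]
Pass 3: Select minimum 11 at index 4, swap -> [3, 7, 11, 19, 12]


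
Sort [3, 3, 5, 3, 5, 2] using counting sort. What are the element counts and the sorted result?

Count array: [0, 0, 1, 3, 0, 2]
(count[i] = number of elements equal to i)
Cumulative count: [0, 0, 1, 4, 4, 6]
Sorted: [2, 3, 3, 3, 5, 5]


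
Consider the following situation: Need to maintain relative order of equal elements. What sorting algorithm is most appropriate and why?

Best choice: Merge sort or Insertion sort
Reason: Both are stable; quicksort and heapsort are not stable


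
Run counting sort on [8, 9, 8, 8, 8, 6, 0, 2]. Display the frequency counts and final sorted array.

Count array: [1, 0, 1, 0, 0, 0, 1, 0, 4, 1]
(count[i] = number of elements equal to i)
Cumulative count: [1, 1, 2, 2, 2, 2, 3, 3, 7, 8]
Sorted: [0, 2, 6, 8, 8, 8, 8, 9]


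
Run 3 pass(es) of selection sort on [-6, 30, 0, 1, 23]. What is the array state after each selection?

Pass 1: Select minimum -6 at index 0, swap -> [-6, 30, 0, 1, 23]
Pass 2: Select minimum 0 at index 2, swap -> [-6, 0, 30, 1, 23]
Pass 3: Select minimum 1 at index 3, swap -> [-6, 0, 1, 30, 23]


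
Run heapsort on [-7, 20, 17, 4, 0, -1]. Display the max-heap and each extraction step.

Build heap: [20, 4, 17, -7, 0, -1]
Extract 20: [17, 4, -1, -7, 0, 20]
Extract 17: [4, 0, -1, -7, 17, 20]
Extract 4: [0, -7, -1, 4, 17, 20]
Extract 0: [-1, -7, 0, 4, 17, 20]
Extract -1: [-7, -1, 0, 4, 17, 20]


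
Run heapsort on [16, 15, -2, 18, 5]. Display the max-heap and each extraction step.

Build heap: [18, 16, -2, 15, 5]
Extract 18: [16, 15, -2, 5, 18]
Extract 16: [15, 5, -2, 16, 18]
Extract 15: [5, -2, 15, 16, 18]
Extract 5: [-2, 5, 15, 16, 18]


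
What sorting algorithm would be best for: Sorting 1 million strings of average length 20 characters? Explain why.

Best choice: MSD radix sort or Mergesort
Reason: MSD radix sort is a non-comparison sort that buckets the strings by successive character positions, running in time proportional to the total number of characters examined rather than O(n log n) string comparisons; mergesort is a stable O(n log n)-comparison alternative that works for arbitrary variable-length keys


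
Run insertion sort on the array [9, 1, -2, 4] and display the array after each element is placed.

First element 9 is already 'sorted'
Insert 1: shifted 1 elements -> [1, 9, -2, 4]
Insert -2: shifted 2 elements -> [-2, 1, 9, 4]
Insert 4: shifted 1 elements -> [-2, 1, 4, 9]


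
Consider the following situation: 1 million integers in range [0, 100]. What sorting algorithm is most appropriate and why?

Best choice: Counting sort
Reason: O(n + k) where k=100 is small; linear time beats O(n log n)


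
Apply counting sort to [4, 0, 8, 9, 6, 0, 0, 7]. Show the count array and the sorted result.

Count array: [3, 0, 0, 0, 1, 0, 1, 1, 1, 1]
(count[i] = number of elements equal to i)
Cumulative count: [3, 3, 3, 3, 4, 4, 5, 6, 7, 8]
Sorted: [0, 0, 0, 4, 6, 7, 8, 9]


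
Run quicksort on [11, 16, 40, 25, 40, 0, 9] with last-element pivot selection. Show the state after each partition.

Partition 1: pivot=9 at index 1 -> [0, 9, 40, 25, 40, 11, 16]
Partition 2: pivot=16 at index 3 -> [0, 9, 11, 16, 40, 40, 25]
Partition 3: pivot=25 at index 4 -> [0, 9, 11, 16, 25, 40, 40]
Partition 4: pivot=40 at index 6 -> [0, 9, 11, 16, 25, 40, 40]


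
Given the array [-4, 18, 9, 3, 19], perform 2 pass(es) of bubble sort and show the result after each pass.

After pass 1: [-4, 9, 3, 18, 19] (2 swaps)
After pass 2: [-4, 3, 9, 18, 19] (1 swaps)
Total swaps: 3


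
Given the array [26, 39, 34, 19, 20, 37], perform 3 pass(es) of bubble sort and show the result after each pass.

After pass 1: [26, 34, 19, 20, 37, 39] (4 swaps)
After pass 2: [26, 19, 20, 34, 37, 39] (2 swaps)
After pass 3: [19, 20, 26, 34, 37, 39] (2 swaps)
Total swaps: 8


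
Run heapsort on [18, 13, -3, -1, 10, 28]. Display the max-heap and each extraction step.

Build heap: [28, 13, 18, -1, 10, -3]
Extract 28: [18, 13, -3, -1, 10, 28]
Extract 18: [13, 10, -3, -1, 18, 28]
Extract 13: [10, -1, -3, 13, 18, 28]
Extract 10: [-1, -3, 10, 13, 18, 28]
Extract -1: [-3, -1, 10, 13, 18, 28]


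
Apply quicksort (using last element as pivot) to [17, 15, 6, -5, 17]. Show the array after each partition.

Partition 1: pivot=17 at index 4 -> [17, 15, 6, -5, 17]
Partition 2: pivot=-5 at index 0 -> [-5, 15, 6, 17, 17]
Partition 3: pivot=17 at index 3 -> [-5, 15, 6, 17, 17]
Partition 4: pivot=6 at index 1 -> [-5, 6, 15, 17, 17]


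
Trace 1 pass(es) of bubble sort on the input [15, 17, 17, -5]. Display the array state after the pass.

After pass 1: [15, 17, -5, 17] (1 swaps)
Total swaps: 1


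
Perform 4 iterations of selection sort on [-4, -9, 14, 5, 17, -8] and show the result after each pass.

Pass 1: Select minimum -9 at index 1, swap -> [-9, -4, 14, 5, 17, -8]
Pass 2: Select minimum -8 at index 5, swap -> [-9, -8, 14, 5, 17, -4]
Pass 3: Select minimum -4 at index 5, swap -> [-9, -8, -4, 5, 17, 14]
Pass 4: Select minimum 5 at index 3, swap -> [-9, -8, -4, 5, 17, 14]


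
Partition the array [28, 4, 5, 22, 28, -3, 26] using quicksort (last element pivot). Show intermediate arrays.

Partition 1: pivot=26 at index 4 -> [4, 5, 22, -3, 26, 28, 28]
Partition 2: pivot=-3 at index 0 -> [-3, 5, 22, 4, 26, 28, 28]
Partition 3: pivot=4 at index 1 -> [-3, 4, 22, 5, 26, 28, 28]
Partition 4: pivot=5 at index 2 -> [-3, 4, 5, 22, 26, 28, 28]
Partition 5: pivot=28 at index 6 -> [-3, 4, 5, 22, 26, 28, 28]


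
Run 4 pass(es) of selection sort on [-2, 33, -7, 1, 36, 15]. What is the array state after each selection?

Pass 1: Select minimum -7 at index 2, swap -> [-7, 33, -2, 1, 36, 15]
Pass 2: Select minimum -2 at index 2, swap -> [-7, -2, 33, 1, 36, 15]
Pass 3: Select minimum 1 at index 3, swap -> [-7, -2, 1, 33, 36, 15]
Pass 4: Select minimum 15 at index 5, swap -> [-7, -2, 1, 15, 36, 33]


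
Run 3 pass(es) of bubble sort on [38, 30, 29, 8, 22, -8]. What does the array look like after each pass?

After pass 1: [30, 29, 8, 22, -8, 38] (5 swaps)
After pass 2: [29, 8, 22, -8, 30, 38] (4 swaps)
After pass 3: [8, 22, -8, 29, 30, 38] (3 swaps)
Total swaps: 12


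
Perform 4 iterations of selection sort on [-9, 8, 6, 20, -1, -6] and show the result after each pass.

Pass 1: Select minimum -9 at index 0, swap -> [-9, 8, 6, 20, -1, -6]
Pass 2: Select minimum -6 at index 5, swap -> [-9, -6, 6, 20, -1, 8]
Pass 3: Select minimum -1 at index 4, swap -> [-9, -6, -1, 20, 6, 8]
Pass 4: Select minimum 6 at index 4, swap -> [-9, -6, -1, 6, 20, 8]


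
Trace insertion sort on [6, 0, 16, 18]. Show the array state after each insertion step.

First element 6 is already 'sorted'
Insert 0: shifted 1 elements -> [0, 6, 16, 18]
Insert 16: shifted 0 elements -> [0, 6, 16, 18]
Insert 18: shifted 0 elements -> [0, 6, 16, 18]


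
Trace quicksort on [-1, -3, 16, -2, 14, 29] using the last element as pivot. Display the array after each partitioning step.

Partition 1: pivot=29 at index 5 -> [-1, -3, 16, -2, 14, 29]
Partition 2: pivot=14 at index 3 -> [-1, -3, -2, 14, 16, 29]
Partition 3: pivot=-2 at index 1 -> [-3, -2, -1, 14, 16, 29]


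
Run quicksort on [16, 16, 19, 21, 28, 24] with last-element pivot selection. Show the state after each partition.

Partition 1: pivot=24 at index 4 -> [16, 16, 19, 21, 24, 28]
Partition 2: pivot=21 at index 3 -> [16, 16, 19, 21, 24, 28]
Partition 3: pivot=19 at index 2 -> [16, 16, 19, 21, 24, 28]
Partition 4: pivot=16 at index 1 -> [16, 16, 19, 21, 24, 28]


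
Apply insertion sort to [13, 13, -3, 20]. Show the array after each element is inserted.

First element 13 is already 'sorted'
Insert 13: shifted 0 elements -> [13, 13, -3, 20]
Insert -3: shifted 2 elements -> [-3, 13, 13, 20]
Insert 20: shifted 0 elements -> [-3, 13, 13, 20]


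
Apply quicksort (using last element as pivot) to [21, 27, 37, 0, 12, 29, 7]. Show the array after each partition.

Partition 1: pivot=7 at index 1 -> [0, 7, 37, 21, 12, 29, 27]
Partition 2: pivot=27 at index 4 -> [0, 7, 21, 12, 27, 29, 37]
Partition 3: pivot=12 at index 2 -> [0, 7, 12, 21, 27, 29, 37]
Partition 4: pivot=37 at index 6 -> [0, 7, 12, 21, 27, 29, 37]


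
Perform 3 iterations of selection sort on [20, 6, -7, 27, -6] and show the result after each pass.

Pass 1: Select minimum -7 at index 2, swap -> [-7, 6, 20, 27, -6]
Pass 2: Select minimum -6 at index 4, swap -> [-7, -6, 20, 27, 6]
Pass 3: Select minimum 6 at index 4, swap -> [-7, -6, 6, 27, 20]


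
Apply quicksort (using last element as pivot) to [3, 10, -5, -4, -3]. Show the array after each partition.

Partition 1: pivot=-3 at index 2 -> [-5, -4, -3, 10, 3]
Partition 2: pivot=-4 at index 1 -> [-5, -4, -3, 10, 3]
Partition 3: pivot=3 at index 3 -> [-5, -4, -3, 3, 10]


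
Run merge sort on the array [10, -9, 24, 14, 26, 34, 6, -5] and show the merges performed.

Divide and conquer:
  Merge [10] + [-9] -> [-9, 10]
  Merge [24] + [14] -> [14, 24]
  Merge [-9, 10] + [14, 24] -> [-9, 10, 14, 24]
  Merge [26] + [34] -> [26, 34]
  Merge [6] + [-5] -> [-5, 6]
  Merge [26, 34] + [-5, 6] -> [-5, 6, 26, 34]
  Merge [-9, 10, 14, 24] + [-5, 6, 26, 34] -> [-9, -5, 6, 10, 14, 24, 26, 34]


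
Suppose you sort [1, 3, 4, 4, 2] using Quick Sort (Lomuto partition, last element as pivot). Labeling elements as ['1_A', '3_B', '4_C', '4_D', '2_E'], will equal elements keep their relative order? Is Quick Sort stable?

Trace Quick Sort on the labeled array (the key is the number; the letter only tracks identity):
  Partition indices 0..4 around pivot 2_E -> [1_A, 2_E, 4_C, 4_D, 3_B]
  Partition indices 2..4 around pivot 3_B -> [1_A, 2_E, 3_B, 4_D, 4_C]
  Partition indices 3..4 around pivot 4_C -> [1_A, 2_E, 3_B, 4_D, 4_C]
Final order: [1_A, 2_E, 3_B, 4_D, 4_C]
Equal keys:
  value 4: originally 4_C, 4_D; after sorting 4_D, 4_C -> order changed
Equal keys were reordered, so Quick Sort is not stable: partition swaps elements across long distances and can reorder equal keys. (One such input is enough; an unstable sort may happen to preserve order on other inputs, but it gives no guarantee.)
Answer: Not stable


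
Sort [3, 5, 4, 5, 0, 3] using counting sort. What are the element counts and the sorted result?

Count array: [1, 0, 0, 2, 1, 2]
(count[i] = number of elements equal to i)
Cumulative count: [1, 1, 1, 3, 4, 6]
Sorted: [0, 3, 3, 4, 5, 5]


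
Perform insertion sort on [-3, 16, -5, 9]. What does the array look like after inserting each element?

First element -3 is already 'sorted'
Insert 16: shifted 0 elements -> [-3, 16, -5, 9]
Insert -5: shifted 2 elements -> [-5, -3, 16, 9]
Insert 9: shifted 1 elements -> [-5, -3, 9, 16]


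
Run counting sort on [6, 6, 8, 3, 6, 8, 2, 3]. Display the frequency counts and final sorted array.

Count array: [0, 0, 1, 2, 0, 0, 3, 0, 2]
(count[i] = number of elements equal to i)
Cumulative count: [0, 0, 1, 3, 3, 3, 6, 6, 8]
Sorted: [2, 3, 3, 6, 6, 6, 8, 8]


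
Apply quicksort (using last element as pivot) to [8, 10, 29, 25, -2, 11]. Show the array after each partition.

Partition 1: pivot=11 at index 3 -> [8, 10, -2, 11, 29, 25]
Partition 2: pivot=-2 at index 0 -> [-2, 10, 8, 11, 29, 25]
Partition 3: pivot=8 at index 1 -> [-2, 8, 10, 11, 29, 25]
Partition 4: pivot=25 at index 4 -> [-2, 8, 10, 11, 25, 29]


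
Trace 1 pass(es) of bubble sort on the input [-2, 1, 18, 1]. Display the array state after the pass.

After pass 1: [-2, 1, 1, 18] (1 swaps)
Total swaps: 1


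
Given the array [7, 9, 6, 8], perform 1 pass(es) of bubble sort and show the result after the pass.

After pass 1: [7, 6, 8, 9] (2 swaps)
Total swaps: 2


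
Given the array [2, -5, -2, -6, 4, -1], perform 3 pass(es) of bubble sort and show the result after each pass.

After pass 1: [-5, -2, -6, 2, -1, 4] (4 swaps)
After pass 2: [-5, -6, -2, -1, 2, 4] (2 swaps)
After pass 3: [-6, -5, -2, -1, 2, 4] (1 swaps)
Total swaps: 7


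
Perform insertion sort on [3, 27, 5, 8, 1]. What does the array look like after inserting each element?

First element 3 is already 'sorted'
Insert 27: shifted 0 elements -> [3, 27, 5, 8, 1]
Insert 5: shifted 1 elements -> [3, 5, 27, 8, 1]
Insert 8: shifted 1 elements -> [3, 5, 8, 27, 1]
Insert 1: shifted 4 elements -> [1, 3, 5, 8, 27]


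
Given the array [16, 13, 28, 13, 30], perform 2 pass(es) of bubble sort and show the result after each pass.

After pass 1: [13, 16, 13, 28, 30] (2 swaps)
After pass 2: [13, 13, 16, 28, 30] (1 swaps)
Total swaps: 3


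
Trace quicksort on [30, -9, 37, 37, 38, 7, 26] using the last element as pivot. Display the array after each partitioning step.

Partition 1: pivot=26 at index 2 -> [-9, 7, 26, 37, 38, 30, 37]
Partition 2: pivot=7 at index 1 -> [-9, 7, 26, 37, 38, 30, 37]
Partition 3: pivot=37 at index 5 -> [-9, 7, 26, 37, 30, 37, 38]
Partition 4: pivot=30 at index 3 -> [-9, 7, 26, 30, 37, 37, 38]


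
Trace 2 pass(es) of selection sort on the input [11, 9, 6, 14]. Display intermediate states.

Pass 1: Select minimum 6 at index 2, swap -> [6, 9, 11, 14]
Pass 2: Select minimum 9 at index 1, swap -> [6, 9, 11, 14]


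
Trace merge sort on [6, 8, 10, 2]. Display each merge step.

Divide and conquer:
  Merge [6] + [8] -> [6, 8]
  Merge [10] + [2] -> [2, 10]
  Merge [6, 8] + [2, 10] -> [2, 6, 8, 10]


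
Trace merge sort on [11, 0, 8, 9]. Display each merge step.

Divide and conquer:
  Merge [11] + [0] -> [0, 11]
  Merge [8] + [9] -> [8, 9]
  Merge [0, 11] + [8, 9] -> [0, 8, 9, 11]


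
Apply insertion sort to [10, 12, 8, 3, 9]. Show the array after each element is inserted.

First element 10 is already 'sorted'
Insert 12: shifted 0 elements -> [10, 12, 8, 3, 9]
Insert 8: shifted 2 elements -> [8, 10, 12, 3, 9]
Insert 3: shifted 3 elements -> [3, 8, 10, 12, 9]
Insert 9: shifted 2 elements -> [3, 8, 9, 10, 12]


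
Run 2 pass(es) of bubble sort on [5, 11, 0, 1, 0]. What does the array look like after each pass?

After pass 1: [5, 0, 1, 0, 11] (3 swaps)
After pass 2: [0, 1, 0, 5, 11] (3 swaps)
Total swaps: 6


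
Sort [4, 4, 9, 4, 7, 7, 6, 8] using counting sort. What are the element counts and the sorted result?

Count array: [0, 0, 0, 0, 3, 0, 1, 2, 1, 1]
(count[i] = number of elements equal to i)
Cumulative count: [0, 0, 0, 0, 3, 3, 4, 6, 7, 8]
Sorted: [4, 4, 4, 6, 7, 7, 8, 9]


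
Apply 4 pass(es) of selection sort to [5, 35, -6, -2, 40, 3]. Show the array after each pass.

Pass 1: Select minimum -6 at index 2, swap -> [-6, 35, 5, -2, 40, 3]
Pass 2: Select minimum -2 at index 3, swap -> [-6, -2, 5, 35, 40, 3]
Pass 3: Select minimum 3 at index 5, swap -> [-6, -2, 3, 35, 40, 5]
Pass 4: Select minimum 5 at index 5, swap -> [-6, -2, 3, 5, 40, 35]


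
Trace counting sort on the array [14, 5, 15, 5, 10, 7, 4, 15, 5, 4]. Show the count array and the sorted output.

Count array: [0, 0, 0, 0, 2, 3, 0, 1, 0, 0, 1, 0, 0, 0, 1, 2]
(count[i] = number of elements equal to i)
Cumulative count: [0, 0, 0, 0, 2, 5, 5, 6, 6, 6, 7, 7, 7, 7, 8, 10]
Sorted: [4, 4, 5, 5, 5, 7, 10, 14, 15, 15]


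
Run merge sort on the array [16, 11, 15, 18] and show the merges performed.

Divide and conquer:
  Merge [16] + [11] -> [11, 16]
  Merge [15] + [18] -> [15, 18]
  Merge [11, 16] + [15, 18] -> [11, 15, 16, 18]


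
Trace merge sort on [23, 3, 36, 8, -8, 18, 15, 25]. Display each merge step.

Divide and conquer:
  Merge [23] + [3] -> [3, 23]
  Merge [36] + [8] -> [8, 36]
  Merge [3, 23] + [8, 36] -> [3, 8, 23, 36]
  Merge [-8] + [18] -> [-8, 18]
  Merge [15] + [25] -> [15, 25]
  Merge [-8, 18] + [15, 25] -> [-8, 15, 18, 25]
  Merge [3, 8, 23, 36] + [-8, 15, 18, 25] -> [-8, 3, 8, 15, 18, 23, 25, 36]


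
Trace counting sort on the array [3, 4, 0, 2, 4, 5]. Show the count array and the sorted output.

Count array: [1, 0, 1, 1, 2, 1]
(count[i] = number of elements equal to i)
Cumulative count: [1, 1, 2, 3, 5, 6]
Sorted: [0, 2, 3, 4, 4, 5]


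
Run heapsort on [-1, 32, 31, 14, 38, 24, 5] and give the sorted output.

Build heap: [38, 32, 31, 14, -1, 24, 5]
Extract 38: [32, 14, 31, 5, -1, 24, 38]
Extract 32: [31, 14, 24, 5, -1, 32, 38]
Extract 31: [24, 14, -1, 5, 31, 32, 38]
Extract 24: [14, 5, -1, 24, 31, 32, 38]
Extract 14: [5, -1, 14, 24, 31, 32, 38]
Extract 5: [-1, 5, 14, 24, 31, 32, 38]


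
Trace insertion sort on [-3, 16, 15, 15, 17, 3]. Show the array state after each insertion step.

First element -3 is already 'sorted'
Insert 16: shifted 0 elements -> [-3, 16, 15, 15, 17, 3]
Insert 15: shifted 1 elements -> [-3, 15, 16, 15, 17, 3]
Insert 15: shifted 1 elements -> [-3, 15, 15, 16, 17, 3]
Insert 17: shifted 0 elements -> [-3, 15, 15, 16, 17, 3]
Insert 3: shifted 4 elements -> [-3, 3, 15, 15, 16, 17]


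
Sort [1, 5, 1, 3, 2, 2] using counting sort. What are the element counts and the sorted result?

Count array: [0, 2, 2, 1, 0, 1]
(count[i] = number of elements equal to i)
Cumulative count: [0, 2, 4, 5, 5, 6]
Sorted: [1, 1, 2, 2, 3, 5]


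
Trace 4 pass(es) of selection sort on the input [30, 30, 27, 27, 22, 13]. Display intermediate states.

Pass 1: Select minimum 13 at index 5, swap -> [13, 30, 27, 27, 22, 30]
Pass 2: Select minimum 22 at index 4, swap -> [13, 22, 27, 27, 30, 30]
Pass 3: Select minimum 27 at index 2, swap -> [13, 22, 27, 27, 30, 30]
Pass 4: Select minimum 27 at index 3, swap -> [13, 22, 27, 27, 30, 30]


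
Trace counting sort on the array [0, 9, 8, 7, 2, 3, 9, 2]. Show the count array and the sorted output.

Count array: [1, 0, 2, 1, 0, 0, 0, 1, 1, 2]
(count[i] = number of elements equal to i)
Cumulative count: [1, 1, 3, 4, 4, 4, 4, 5, 6, 8]
Sorted: [0, 2, 2, 3, 7, 8, 9, 9]


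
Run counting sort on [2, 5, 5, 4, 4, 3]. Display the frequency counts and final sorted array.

Count array: [0, 0, 1, 1, 2, 2]
(count[i] = number of elements equal to i)
Cumulative count: [0, 0, 1, 2, 4, 6]
Sorted: [2, 3, 4, 4, 5, 5]


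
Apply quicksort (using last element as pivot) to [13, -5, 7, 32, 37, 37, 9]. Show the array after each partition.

Partition 1: pivot=9 at index 2 -> [-5, 7, 9, 32, 37, 37, 13]
Partition 2: pivot=7 at index 1 -> [-5, 7, 9, 32, 37, 37, 13]
Partition 3: pivot=13 at index 3 -> [-5, 7, 9, 13, 37, 37, 32]
Partition 4: pivot=32 at index 4 -> [-5, 7, 9, 13, 32, 37, 37]
Partition 5: pivot=37 at index 6 -> [-5, 7, 9, 13, 32, 37, 37]


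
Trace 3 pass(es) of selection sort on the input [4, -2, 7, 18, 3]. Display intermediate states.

Pass 1: Select minimum -2 at index 1, swap -> [-2, 4, 7, 18, 3]
Pass 2: Select minimum 3 at index 4, swap -> [-2, 3, 7, 18, 4]
Pass 3: Select minimum 4 at index 4, swap -> [-2, 3, 4, 18, 7]


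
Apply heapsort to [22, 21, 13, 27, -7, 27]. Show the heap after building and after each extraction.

Build heap: [27, 22, 27, 21, -7, 13]
Extract 27: [27, 22, 13, 21, -7, 27]
Extract 27: [22, 21, 13, -7, 27, 27]
Extract 22: [21, -7, 13, 22, 27, 27]
Extract 21: [13, -7, 21, 22, 27, 27]
Extract 13: [-7, 13, 21, 22, 27, 27]


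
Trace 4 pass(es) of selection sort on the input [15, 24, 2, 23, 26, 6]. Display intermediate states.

Pass 1: Select minimum 2 at index 2, swap -> [2, 24, 15, 23, 26, 6]
Pass 2: Select minimum 6 at index 5, swap -> [2, 6, 15, 23, 26, 24]
Pass 3: Select minimum 15 at index 2, swap -> [2, 6, 15, 23, 26, 24]
Pass 4: Select minimum 23 at index 3, swap -> [2, 6, 15, 23, 26, 24]


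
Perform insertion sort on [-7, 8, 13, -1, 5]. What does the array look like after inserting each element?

First element -7 is already 'sorted'
Insert 8: shifted 0 elements -> [-7, 8, 13, -1, 5]
Insert 13: shifted 0 elements -> [-7, 8, 13, -1, 5]
Insert -1: shifted 2 elements -> [-7, -1, 8, 13, 5]
Insert 5: shifted 2 elements -> [-7, -1, 5, 8, 13]


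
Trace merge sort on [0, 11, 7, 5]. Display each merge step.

Divide and conquer:
  Merge [0] + [11] -> [0, 11]
  Merge [7] + [5] -> [5, 7]
  Merge [0, 11] + [5, 7] -> [0, 5, 7, 11]


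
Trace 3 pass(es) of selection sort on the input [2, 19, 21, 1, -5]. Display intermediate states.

Pass 1: Select minimum -5 at index 4, swap -> [-5, 19, 21, 1, 2]
Pass 2: Select minimum 1 at index 3, swap -> [-5, 1, 21, 19, 2]
Pass 3: Select minimum 2 at index 4, swap -> [-5, 1, 2, 19, 21]


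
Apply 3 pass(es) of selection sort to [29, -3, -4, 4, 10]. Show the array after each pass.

Pass 1: Select minimum -4 at index 2, swap -> [-4, -3, 29, 4, 10]
Pass 2: Select minimum -3 at index 1, swap -> [-4, -3, 29, 4, 10]
Pass 3: Select minimum 4 at index 3, swap -> [-4, -3, 4, 29, 10]


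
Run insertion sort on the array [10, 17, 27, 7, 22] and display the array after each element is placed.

First element 10 is already 'sorted'
Insert 17: shifted 0 elements -> [10, 17, 27, 7, 22]
Insert 27: shifted 0 elements -> [10, 17, 27, 7, 22]
Insert 7: shifted 3 elements -> [7, 10, 17, 27, 22]
Insert 22: shifted 1 elements -> [7, 10, 17, 22, 27]


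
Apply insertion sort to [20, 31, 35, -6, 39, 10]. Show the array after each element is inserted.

First element 20 is already 'sorted'
Insert 31: shifted 0 elements -> [20, 31, 35, -6, 39, 10]
Insert 35: shifted 0 elements -> [20, 31, 35, -6, 39, 10]
Insert -6: shifted 3 elements -> [-6, 20, 31, 35, 39, 10]
Insert 39: shifted 0 elements -> [-6, 20, 31, 35, 39, 10]
Insert 10: shifted 4 elements -> [-6, 10, 20, 31, 35, 39]


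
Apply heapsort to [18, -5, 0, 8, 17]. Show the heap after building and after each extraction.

Build heap: [18, 17, 0, 8, -5]
Extract 18: [17, 8, 0, -5, 18]
Extract 17: [8, -5, 0, 17, 18]
Extract 8: [0, -5, 8, 17, 18]
Extract 0: [-5, 0, 8, 17, 18]


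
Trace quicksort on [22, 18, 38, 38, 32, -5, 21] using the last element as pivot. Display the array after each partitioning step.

Partition 1: pivot=21 at index 2 -> [18, -5, 21, 38, 32, 22, 38]
Partition 2: pivot=-5 at index 0 -> [-5, 18, 21, 38, 32, 22, 38]
Partition 3: pivot=38 at index 6 -> [-5, 18, 21, 38, 32, 22, 38]
Partition 4: pivot=22 at index 3 -> [-5, 18, 21, 22, 32, 38, 38]
Partition 5: pivot=38 at index 5 -> [-5, 18, 21, 22, 32, 38, 38]


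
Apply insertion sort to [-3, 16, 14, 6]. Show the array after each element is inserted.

First element -3 is already 'sorted'
Insert 16: shifted 0 elements -> [-3, 16, 14, 6]
Insert 14: shifted 1 elements -> [-3, 14, 16, 6]
Insert 6: shifted 2 elements -> [-3, 6, 14, 16]


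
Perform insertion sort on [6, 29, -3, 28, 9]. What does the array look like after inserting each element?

First element 6 is already 'sorted'
Insert 29: shifted 0 elements -> [6, 29, -3, 28, 9]
Insert -3: shifted 2 elements -> [-3, 6, 29, 28, 9]
Insert 28: shifted 1 elements -> [-3, 6, 28, 29, 9]
Insert 9: shifted 2 elements -> [-3, 6, 9, 28, 29]


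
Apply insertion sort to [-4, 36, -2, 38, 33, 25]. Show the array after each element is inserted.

First element -4 is already 'sorted'
Insert 36: shifted 0 elements -> [-4, 36, -2, 38, 33, 25]
Insert -2: shifted 1 elements -> [-4, -2, 36, 38, 33, 25]
Insert 38: shifted 0 elements -> [-4, -2, 36, 38, 33, 25]
Insert 33: shifted 2 elements -> [-4, -2, 33, 36, 38, 25]
Insert 25: shifted 3 elements -> [-4, -2, 25, 33, 36, 38]


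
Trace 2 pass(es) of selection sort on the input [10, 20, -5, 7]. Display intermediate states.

Pass 1: Select minimum -5 at index 2, swap -> [-5, 20, 10, 7]
Pass 2: Select minimum 7 at index 3, swap -> [-5, 7, 10, 20]


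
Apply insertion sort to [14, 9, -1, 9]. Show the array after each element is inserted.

First element 14 is already 'sorted'
Insert 9: shifted 1 elements -> [9, 14, -1, 9]
Insert -1: shifted 2 elements -> [-1, 9, 14, 9]
Insert 9: shifted 1 elements -> [-1, 9, 9, 14]


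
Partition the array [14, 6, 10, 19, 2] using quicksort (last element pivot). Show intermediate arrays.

Partition 1: pivot=2 at index 0 -> [2, 6, 10, 19, 14]
Partition 2: pivot=14 at index 3 -> [2, 6, 10, 14, 19]
Partition 3: pivot=10 at index 2 -> [2, 6, 10, 14, 19]


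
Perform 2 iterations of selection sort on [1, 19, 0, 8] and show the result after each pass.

Pass 1: Select minimum 0 at index 2, swap -> [0, 19, 1, 8]
Pass 2: Select minimum 1 at index 2, swap -> [0, 1, 19, 8]


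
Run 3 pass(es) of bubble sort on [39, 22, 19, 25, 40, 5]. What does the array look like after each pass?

After pass 1: [22, 19, 25, 39, 5, 40] (4 swaps)
After pass 2: [19, 22, 25, 5, 39, 40] (2 swaps)
After pass 3: [19, 22, 5, 25, 39, 40] (1 swaps)
Total swaps: 7


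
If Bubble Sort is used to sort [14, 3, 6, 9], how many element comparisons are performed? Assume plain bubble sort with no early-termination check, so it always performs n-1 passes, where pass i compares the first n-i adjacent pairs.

Pass 1: compare adjacent pairs (0,1)..(2,3) = 3 comparison(s), 3 swap(s) -> [3, 6, 9, 14]
Pass 2: compare adjacent pairs (0,1)..(1,2) = 2 comparison(s), 0 swap(s) -> [3, 6, 9, 14]
Pass 3: compare adjacent pairs (0,1)..(0,1) = 1 comparison(s), 0 swap(s) -> [3, 6, 9, 14]
Total comparisons: 3 + 2 + 1 = 6


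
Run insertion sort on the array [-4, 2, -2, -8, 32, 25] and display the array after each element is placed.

First element -4 is already 'sorted'
Insert 2: shifted 0 elements -> [-4, 2, -2, -8, 32, 25]
Insert -2: shifted 1 elements -> [-4, -2, 2, -8, 32, 25]
Insert -8: shifted 3 elements -> [-8, -4, -2, 2, 32, 25]
Insert 32: shifted 0 elements -> [-8, -4, -2, 2, 32, 25]
Insert 25: shifted 1 elements -> [-8, -4, -2, 2, 25, 32]


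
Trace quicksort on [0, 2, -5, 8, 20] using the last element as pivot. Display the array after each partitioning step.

Partition 1: pivot=20 at index 4 -> [0, 2, -5, 8, 20]
Partition 2: pivot=8 at index 3 -> [0, 2, -5, 8, 20]
Partition 3: pivot=-5 at index 0 -> [-5, 2, 0, 8, 20]
Partition 4: pivot=0 at index 1 -> [-5, 0, 2, 8, 20]


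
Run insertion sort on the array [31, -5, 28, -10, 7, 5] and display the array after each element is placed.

First element 31 is already 'sorted'
Insert -5: shifted 1 elements -> [-5, 31, 28, -10, 7, 5]
Insert 28: shifted 1 elements -> [-5, 28, 31, -10, 7, 5]
Insert -10: shifted 3 elements -> [-10, -5, 28, 31, 7, 5]
Insert 7: shifted 2 elements -> [-10, -5, 7, 28, 31, 5]
Insert 5: shifted 3 elements -> [-10, -5, 5, 7, 28, 31]


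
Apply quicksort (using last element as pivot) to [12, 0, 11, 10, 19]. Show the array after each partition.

Partition 1: pivot=19 at index 4 -> [12, 0, 11, 10, 19]
Partition 2: pivot=10 at index 1 -> [0, 10, 11, 12, 19]
Partition 3: pivot=12 at index 3 -> [0, 10, 11, 12, 19]


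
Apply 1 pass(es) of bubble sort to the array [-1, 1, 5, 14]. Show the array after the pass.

After pass 1: [-1, 1, 5, 14] (0 swaps)
Total swaps: 0


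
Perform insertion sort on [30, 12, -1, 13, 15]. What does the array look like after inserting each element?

First element 30 is already 'sorted'
Insert 12: shifted 1 elements -> [12, 30, -1, 13, 15]
Insert -1: shifted 2 elements -> [-1, 12, 30, 13, 15]
Insert 13: shifted 1 elements -> [-1, 12, 13, 30, 15]
Insert 15: shifted 1 elements -> [-1, 12, 13, 15, 30]


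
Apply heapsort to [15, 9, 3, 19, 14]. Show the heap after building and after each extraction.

Build heap: [19, 15, 3, 9, 14]
Extract 19: [15, 14, 3, 9, 19]
Extract 15: [14, 9, 3, 15, 19]
Extract 14: [9, 3, 14, 15, 19]
Extract 9: [3, 9, 14, 15, 19]


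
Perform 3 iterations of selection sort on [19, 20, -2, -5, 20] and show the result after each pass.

Pass 1: Select minimum -5 at index 3, swap -> [-5, 20, -2, 19, 20]
Pass 2: Select minimum -2 at index 2, swap -> [-5, -2, 20, 19, 20]
Pass 3: Select minimum 19 at index 3, swap -> [-5, -2, 19, 20, 20]


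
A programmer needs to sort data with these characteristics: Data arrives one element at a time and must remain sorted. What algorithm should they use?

Best choice: Insertion sort
Reason: Insertion sort naturally handles online/streaming input by inserting each new element into sorted position


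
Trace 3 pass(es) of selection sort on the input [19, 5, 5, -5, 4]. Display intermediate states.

Pass 1: Select minimum -5 at index 3, swap -> [-5, 5, 5, 19, 4]
Pass 2: Select minimum 4 at index 4, swap -> [-5, 4, 5, 19, 5]
Pass 3: Select minimum 5 at index 2, swap -> [-5, 4, 5, 19, 5]


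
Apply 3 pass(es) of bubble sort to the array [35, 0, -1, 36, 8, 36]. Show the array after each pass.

After pass 1: [0, -1, 35, 8, 36, 36] (3 swaps)
After pass 2: [-1, 0, 8, 35, 36, 36] (2 swaps)
After pass 3: [-1, 0, 8, 35, 36, 36] (0 swaps)
Total swaps: 5


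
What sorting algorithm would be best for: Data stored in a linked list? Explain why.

Best choice: Merge sort
Reason: Merge sort doesn't require random access; can be done in O(1) extra space for linked lists


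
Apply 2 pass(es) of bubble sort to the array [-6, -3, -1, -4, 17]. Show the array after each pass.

After pass 1: [-6, -3, -4, -1, 17] (1 swaps)
After pass 2: [-6, -4, -3, -1, 17] (1 swaps)
Total swaps: 2


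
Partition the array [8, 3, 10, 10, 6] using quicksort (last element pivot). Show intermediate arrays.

Partition 1: pivot=6 at index 1 -> [3, 6, 10, 10, 8]
Partition 2: pivot=8 at index 2 -> [3, 6, 8, 10, 10]
Partition 3: pivot=10 at index 4 -> [3, 6, 8, 10, 10]


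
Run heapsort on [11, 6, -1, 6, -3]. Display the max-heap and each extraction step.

Build heap: [11, 6, -1, 6, -3]
Extract 11: [6, 6, -1, -3, 11]
Extract 6: [6, -3, -1, 6, 11]
Extract 6: [-1, -3, 6, 6, 11]
Extract -1: [-3, -1, 6, 6, 11]


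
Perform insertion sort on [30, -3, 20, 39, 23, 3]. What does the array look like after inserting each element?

First element 30 is already 'sorted'
Insert -3: shifted 1 elements -> [-3, 30, 20, 39, 23, 3]
Insert 20: shifted 1 elements -> [-3, 20, 30, 39, 23, 3]
Insert 39: shifted 0 elements -> [-3, 20, 30, 39, 23, 3]
Insert 23: shifted 2 elements -> [-3, 20, 23, 30, 39, 3]
Insert 3: shifted 4 elements -> [-3, 3, 20, 23, 30, 39]


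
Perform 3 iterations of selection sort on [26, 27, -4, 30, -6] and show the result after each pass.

Pass 1: Select minimum -6 at index 4, swap -> [-6, 27, -4, 30, 26]
Pass 2: Select minimum -4 at index 2, swap -> [-6, -4, 27, 30, 26]
Pass 3: Select minimum 26 at index 4, swap -> [-6, -4, 26, 30, 27]


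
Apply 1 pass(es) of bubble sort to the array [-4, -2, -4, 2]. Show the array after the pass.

After pass 1: [-4, -4, -2, 2] (1 swaps)
Total swaps: 1


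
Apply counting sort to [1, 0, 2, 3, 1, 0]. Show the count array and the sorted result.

Count array: [2, 2, 1, 1]
(count[i] = number of elements equal to i)
Cumulative count: [2, 4, 5, 6]
Sorted: [0, 0, 1, 1, 2, 3]


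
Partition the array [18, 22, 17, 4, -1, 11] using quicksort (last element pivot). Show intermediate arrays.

Partition 1: pivot=11 at index 2 -> [4, -1, 11, 18, 22, 17]
Partition 2: pivot=-1 at index 0 -> [-1, 4, 11, 18, 22, 17]
Partition 3: pivot=17 at index 3 -> [-1, 4, 11, 17, 22, 18]
Partition 4: pivot=18 at index 4 -> [-1, 4, 11, 17, 18, 22]


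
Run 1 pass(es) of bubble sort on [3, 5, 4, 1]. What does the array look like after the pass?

After pass 1: [3, 4, 1, 5] (2 swaps)
Total swaps: 2


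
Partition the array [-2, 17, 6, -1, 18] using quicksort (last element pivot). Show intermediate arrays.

Partition 1: pivot=18 at index 4 -> [-2, 17, 6, -1, 18]
Partition 2: pivot=-1 at index 1 -> [-2, -1, 6, 17, 18]
Partition 3: pivot=17 at index 3 -> [-2, -1, 6, 17, 18]


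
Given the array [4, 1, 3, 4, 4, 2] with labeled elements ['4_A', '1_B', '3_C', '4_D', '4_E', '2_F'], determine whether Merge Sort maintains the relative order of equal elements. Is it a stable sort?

Trace Merge Sort on the labeled array (the key is the number; the letter only tracks identity):
  Merge [1_B] + [3_C] -> [1_B, 3_C]
  Merge [4_A] + [1_B, 3_C] -> [1_B, 3_C, 4_A]
  Merge [4_E] + [2_F] -> [2_F, 4_E]
  Merge [4_D] + [2_F, 4_E] -> [2_F, 4_D, 4_E]
  Merge [1_B, 3_C, 4_A] + [2_F, 4_D, 4_E] -> [1_B, 2_F, 3_C, 4_A, 4_D, 4_E]
Final order: [1_B, 2_F, 3_C, 4_A, 4_D, 4_E]
Equal keys:
  value 4: originally 4_A, 4_D, 4_E; after sorting 4_A, 4_D, 4_E -> order preserved
All equal keys kept their original relative order. Merge Sort is stable: when the heads of the two halves are equal the merge takes from the left half first.
Answer: Stable


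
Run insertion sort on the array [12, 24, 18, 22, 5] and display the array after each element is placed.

First element 12 is already 'sorted'
Insert 24: shifted 0 elements -> [12, 24, 18, 22, 5]
Insert 18: shifted 1 elements -> [12, 18, 24, 22, 5]
Insert 22: shifted 1 elements -> [12, 18, 22, 24, 5]
Insert 5: shifted 4 elements -> [5, 12, 18, 22, 24]


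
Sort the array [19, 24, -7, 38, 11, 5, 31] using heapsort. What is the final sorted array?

Build heap: [38, 24, 31, 19, 11, 5, -7]
Extract 38: [31, 24, 5, 19, 11, -7, 38]
Extract 31: [24, 19, 5, -7, 11, 31, 38]
Extract 24: [19, 11, 5, -7, 24, 31, 38]
Extract 19: [11, -7, 5, 19, 24, 31, 38]
Extract 11: [5, -7, 11, 19, 24, 31, 38]
Extract 5: [-7, 5, 11, 19, 24, 31, 38]


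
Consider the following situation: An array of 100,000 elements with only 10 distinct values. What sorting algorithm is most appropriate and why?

Best choice: 3-way quicksort or Counting sort
Reason: 3-way (Dutch national flag) partitioning groups every copy of the pivot together, so with only d=10 distinct keys quicksort finishes in O(n log d) expected time, which is effectively linear; counting sort runs in O(n + k) where k is the size of the key range (not the number of distinct values), so it is linear when the 10 values are integers drawn from a small known range


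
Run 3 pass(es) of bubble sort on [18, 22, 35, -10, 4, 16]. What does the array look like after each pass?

After pass 1: [18, 22, -10, 4, 16, 35] (3 swaps)
After pass 2: [18, -10, 4, 16, 22, 35] (3 swaps)
After pass 3: [-10, 4, 16, 18, 22, 35] (3 swaps)
Total swaps: 9


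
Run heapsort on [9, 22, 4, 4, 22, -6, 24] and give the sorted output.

Build heap: [24, 22, 9, 4, 22, -6, 4]
Extract 24: [22, 22, 9, 4, 4, -6, 24]
Extract 22: [22, 4, 9, -6, 4, 22, 24]
Extract 22: [9, 4, 4, -6, 22, 22, 24]
Extract 9: [4, -6, 4, 9, 22, 22, 24]
Extract 4: [4, -6, 4, 9, 22, 22, 24]
Extract 4: [-6, 4, 4, 9, 22, 22, 24]


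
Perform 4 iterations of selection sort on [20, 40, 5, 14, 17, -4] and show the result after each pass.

Pass 1: Select minimum -4 at index 5, swap -> [-4, 40, 5, 14, 17, 20]
Pass 2: Select minimum 5 at index 2, swap -> [-4, 5, 40, 14, 17, 20]
Pass 3: Select minimum 14 at index 3, swap -> [-4, 5, 14, 40, 17, 20]
Pass 4: Select minimum 17 at index 4, swap -> [-4, 5, 14, 17, 40, 20]


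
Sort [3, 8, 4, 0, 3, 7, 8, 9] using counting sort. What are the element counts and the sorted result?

Count array: [1, 0, 0, 2, 1, 0, 0, 1, 2, 1]
(count[i] = number of elements equal to i)
Cumulative count: [1, 1, 1, 3, 4, 4, 4, 5, 7, 8]
Sorted: [0, 3, 3, 4, 7, 8, 8, 9]


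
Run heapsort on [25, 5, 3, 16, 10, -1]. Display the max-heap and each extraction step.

Build heap: [25, 16, 3, 5, 10, -1]
Extract 25: [16, 10, 3, 5, -1, 25]
Extract 16: [10, 5, 3, -1, 16, 25]
Extract 10: [5, -1, 3, 10, 16, 25]
Extract 5: [3, -1, 5, 10, 16, 25]
Extract 3: [-1, 3, 5, 10, 16, 25]


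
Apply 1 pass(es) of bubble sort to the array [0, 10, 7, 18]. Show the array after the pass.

After pass 1: [0, 7, 10, 18] (1 swaps)
Total swaps: 1


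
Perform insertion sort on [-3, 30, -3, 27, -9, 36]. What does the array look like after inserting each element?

First element -3 is already 'sorted'
Insert 30: shifted 0 elements -> [-3, 30, -3, 27, -9, 36]
Insert -3: shifted 1 elements -> [-3, -3, 30, 27, -9, 36]
Insert 27: shifted 1 elements -> [-3, -3, 27, 30, -9, 36]
Insert -9: shifted 4 elements -> [-9, -3, -3, 27, 30, 36]
Insert 36: shifted 0 elements -> [-9, -3, -3, 27, 30, 36]


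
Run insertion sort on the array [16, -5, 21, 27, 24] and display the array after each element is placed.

First element 16 is already 'sorted'
Insert -5: shifted 1 elements -> [-5, 16, 21, 27, 24]
Insert 21: shifted 0 elements -> [-5, 16, 21, 27, 24]
Insert 27: shifted 0 elements -> [-5, 16, 21, 27, 24]
Insert 24: shifted 1 elements -> [-5, 16, 21, 24, 27]


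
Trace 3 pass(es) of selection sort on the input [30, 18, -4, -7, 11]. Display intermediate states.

Pass 1: Select minimum -7 at index 3, swap -> [-7, 18, -4, 30, 11]
Pass 2: Select minimum -4 at index 2, swap -> [-7, -4, 18, 30, 11]
Pass 3: Select minimum 11 at index 4, swap -> [-7, -4, 11, 30, 18]


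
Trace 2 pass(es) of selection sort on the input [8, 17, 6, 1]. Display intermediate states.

Pass 1: Select minimum 1 at index 3, swap -> [1, 17, 6, 8]
Pass 2: Select minimum 6 at index 2, swap -> [1, 6, 17, 8]


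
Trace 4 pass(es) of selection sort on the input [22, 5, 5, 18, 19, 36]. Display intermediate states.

Pass 1: Select minimum 5 at index 1, swap -> [5, 22, 5, 18, 19, 36]
Pass 2: Select minimum 5 at index 2, swap -> [5, 5, 22, 18, 19, 36]
Pass 3: Select minimum 18 at index 3, swap -> [5, 5, 18, 22, 19, 36]
Pass 4: Select minimum 19 at index 4, swap -> [5, 5, 18, 19, 22, 36]
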